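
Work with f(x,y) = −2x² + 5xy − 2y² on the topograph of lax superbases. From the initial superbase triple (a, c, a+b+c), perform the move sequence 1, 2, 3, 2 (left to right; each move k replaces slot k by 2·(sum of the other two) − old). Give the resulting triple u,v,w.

start (-2,-2,1) = (f(1,0),f(0,1),f(1,1))
replace slot 1: 2·((-2)+1) − (-2) = 0 → (0,-2,1)
replace slot 2: 2·(0+1) − (-2) = 4 → (0,4,1)
replace slot 3: 2·(0+4) − 1 = 7 → (0,4,7)
replace slot 2: 2·(0+7) − 4 = 10 → (0,10,7)

0,10,7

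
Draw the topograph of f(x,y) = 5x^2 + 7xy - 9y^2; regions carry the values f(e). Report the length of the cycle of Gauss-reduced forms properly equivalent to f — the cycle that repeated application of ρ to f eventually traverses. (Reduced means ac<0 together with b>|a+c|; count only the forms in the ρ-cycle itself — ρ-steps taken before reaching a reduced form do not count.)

D = 229, ⌊√D⌋ = 15
river: ρ → (-9,11,3)
river: ρ → (3,13,-5)
river: ρ → (-5,7,9)
river: ρ → (9,11,-3)
river: ρ → (-3,13,5)
river: ρ → (5,7,-9)
ρ-cycle length = 6 (tail of 0 descent steps not counted)

6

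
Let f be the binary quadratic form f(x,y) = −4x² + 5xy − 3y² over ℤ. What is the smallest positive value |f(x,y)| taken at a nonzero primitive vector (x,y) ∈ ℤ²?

translate: b→3 (≡-5 mod 8), so (4,-5,3)→(4,3,2)
flip: (4,3,2)→(2,-3,4)
translate: b→1 (≡-3 mod 4), so (2,-3,4)→(2,1,3)
reduced (well bottom): (2,1,3) with a≤c, −a<b≤a
well minimum |f| = |-2| = 2 (negative-definite)

2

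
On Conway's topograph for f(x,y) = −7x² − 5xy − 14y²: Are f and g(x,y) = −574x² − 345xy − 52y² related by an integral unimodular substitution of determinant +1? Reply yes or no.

D₁ = -367, D₂ = -367
f is negative-definite; reduce −f:
−f: reduced (well bottom): (7,5,14) with a≤c, −a<b≤a
flip sign back: reduced form of f is (-7,-5,-14)
g is negative-definite; reduce −g:
−g: flip: (574,345,52)→(52,-345,574)
−g: translate: b→-33 (≡-345 mod 104), so (52,-345,574)→(52,-33,7)
−g: flip: (52,-33,7)→(7,33,52)
−g: translate: b→5 (≡33 mod 14), so (7,33,52)→(7,5,14)
−g: reduced (well bottom): (7,5,14) with a≤c, −a<b≤a
flip sign back: reduced form of g is (-7,-5,-14)
reduced forms (-7, -5, -14) vs (-7, -5, -14) ⇒ equivalent

yes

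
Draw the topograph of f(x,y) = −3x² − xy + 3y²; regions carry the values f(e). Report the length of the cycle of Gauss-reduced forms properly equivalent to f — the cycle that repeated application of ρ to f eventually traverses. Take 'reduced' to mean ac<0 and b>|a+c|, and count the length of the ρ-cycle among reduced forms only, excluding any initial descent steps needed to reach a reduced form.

D = 37, ⌊√D⌋ = 6
descent: ρ → (3,1,-3)  [lands on river]
river: ρ → (-3,5,1)
river: ρ → (1,5,-3)
river: ρ → (-3,1,3)
river: ρ → (3,5,-1)
river: ρ → (-1,5,3)
ρ-cycle length = 6 (tail of 1 descent step not counted)

6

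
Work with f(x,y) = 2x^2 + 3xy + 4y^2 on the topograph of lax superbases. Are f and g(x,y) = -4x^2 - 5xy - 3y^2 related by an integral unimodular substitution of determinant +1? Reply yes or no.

D₁ = -23, D₂ = -23
f: translate: b→-1 (≡3 mod 4), so (2,3,4)→(2,-1,3)
f: reduced (well bottom): (2,-1,3) with a≤c, −a<b≤a
g is negative-definite; reduce −g:
−g: translate: b→-3 (≡5 mod 8), so (4,5,3)→(4,-3,2)
−g: flip: (4,-3,2)→(2,3,4)
−g: translate: b→-1 (≡3 mod 4), so (2,3,4)→(2,-1,3)
−g: reduced (well bottom): (2,-1,3) with a≤c, −a<b≤a
flip sign back: reduced form of g is (-2,1,-3)
reduced forms (2, -1, 3) vs (-2, 1, -3) ⇒ inequivalent

no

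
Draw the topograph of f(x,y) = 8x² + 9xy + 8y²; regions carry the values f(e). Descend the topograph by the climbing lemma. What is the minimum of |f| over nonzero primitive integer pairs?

translate: b→-7 (≡9 mod 16), so (8,9,8)→(8,-7,7)
flip: (8,-7,7)→(7,7,8)
reduced (well bottom): (7,7,8) with a≤c, −a<b≤a
well minimum = a = 7

7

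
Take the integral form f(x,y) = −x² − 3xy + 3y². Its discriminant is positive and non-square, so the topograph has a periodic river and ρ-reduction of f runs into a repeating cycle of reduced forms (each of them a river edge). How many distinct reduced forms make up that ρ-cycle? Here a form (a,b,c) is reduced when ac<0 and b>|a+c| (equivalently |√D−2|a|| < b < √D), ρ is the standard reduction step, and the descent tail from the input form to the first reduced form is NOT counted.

D = 21, ⌊√D⌋ = 4
descent: ρ → (3,3,-1)  [lands on river]
river: ρ → (-1,3,3)
ρ-cycle length = 2 (tail of 1 descent step not counted)

2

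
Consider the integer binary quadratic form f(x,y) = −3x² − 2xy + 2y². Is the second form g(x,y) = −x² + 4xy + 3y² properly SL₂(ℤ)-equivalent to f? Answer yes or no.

D₁ = 28, D₂ = 28
river cycle of f (length 4): (2, 2, -3), (-3, 4, 1), (1, 4, -3), (-3, 2, 2)
river cycle of g (length 4): (3, 2, -2), (-2, 2, 3), (3, 4, -1), (-1, 4, 3)
cycles differ ⇒ inequivalent

no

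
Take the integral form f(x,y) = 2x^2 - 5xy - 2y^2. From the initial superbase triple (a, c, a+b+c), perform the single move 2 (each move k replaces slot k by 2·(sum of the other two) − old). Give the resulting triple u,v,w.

start (2,-2,-5) = (f(1,0),f(0,1),f(1,1))
replace slot 2: 2·(2+(-5)) − (-2) = -4 → (2,-4,-5)

2,-4,-5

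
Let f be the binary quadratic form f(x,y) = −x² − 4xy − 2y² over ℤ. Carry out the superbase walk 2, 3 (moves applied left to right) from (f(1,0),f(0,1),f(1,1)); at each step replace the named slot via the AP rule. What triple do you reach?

start (-1,-2,-7) = (f(1,0),f(0,1),f(1,1))
replace slot 2: 2·((-1)+(-7)) − (-2) = -14 → (-1,-14,-7)
replace slot 3: 2·((-1)+(-14)) − (-7) = -23 → (-1,-14,-23)

-1,-14,-23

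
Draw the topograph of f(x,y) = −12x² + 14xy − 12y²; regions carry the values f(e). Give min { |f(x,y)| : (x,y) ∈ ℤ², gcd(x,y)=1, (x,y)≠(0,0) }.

translate: b→10 (≡-14 mod 24), so (12,-14,12)→(12,10,10)
flip: (12,10,10)→(10,-10,12)
translate: b→10 (≡-10 mod 20), so (10,-10,12)→(10,10,12)
reduced (well bottom): (10,10,12) with a≤c, −a<b≤a
well minimum |f| = |-10| = 10 (negative-definite)

10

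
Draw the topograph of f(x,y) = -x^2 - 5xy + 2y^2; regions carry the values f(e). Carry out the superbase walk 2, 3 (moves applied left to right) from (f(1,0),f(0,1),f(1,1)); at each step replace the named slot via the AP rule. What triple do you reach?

start (-1,2,-4) = (f(1,0),f(0,1),f(1,1))
replace slot 2: 2·((-1)+(-4)) − 2 = -12 → (-1,-12,-4)
replace slot 3: 2·((-1)+(-12)) − (-4) = -22 → (-1,-12,-22)

-1,-12,-22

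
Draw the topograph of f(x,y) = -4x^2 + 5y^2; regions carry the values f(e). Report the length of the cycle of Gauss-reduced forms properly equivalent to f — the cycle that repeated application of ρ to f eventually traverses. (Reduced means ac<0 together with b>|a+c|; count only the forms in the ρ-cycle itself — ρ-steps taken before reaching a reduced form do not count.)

D = 80, ⌊√D⌋ = 8
descent: ρ → (5,0,-4)
descent: ρ → (-4,8,1)  [lands on river]
river: ρ → (1,8,-4)
ρ-cycle length = 2 (tail of 2 descent steps not counted)

2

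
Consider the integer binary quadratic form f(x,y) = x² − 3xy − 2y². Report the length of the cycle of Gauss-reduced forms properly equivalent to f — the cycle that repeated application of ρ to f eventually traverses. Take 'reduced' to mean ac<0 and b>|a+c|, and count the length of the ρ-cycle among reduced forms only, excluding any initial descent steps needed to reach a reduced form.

D = 17, ⌊√D⌋ = 4
descent: ρ → (-2,3,1)  [lands on river]
river: ρ → (1,3,-2)
river: ρ → (-2,1,2)
river: ρ → (2,3,-1)
river: ρ → (-1,3,2)
river: ρ → (2,1,-2)
ρ-cycle length = 6 (tail of 1 descent step not counted)

6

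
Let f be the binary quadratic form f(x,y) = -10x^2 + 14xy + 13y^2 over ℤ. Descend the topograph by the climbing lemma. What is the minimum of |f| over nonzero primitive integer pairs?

river: ρ → (13,12,-11)
river: ρ → (-11,10,14)
river: ρ → (14,18,-7)
river: ρ → (-7,24,5)
river: ρ → (5,26,-2)
river: ρ → (-2,26,5)
river: ρ → (5,24,-7)
river: ρ → (-7,18,14)
river: ρ → (14,10,-11)
river: ρ → (-11,12,13)
river: ρ → (13,14,-10)
river: ρ → (-10,26,1)
river: ρ → (1,26,-10)
river: ρ → (-10,14,13)
closes: descent 0, river 14
min |a| on river = 1

1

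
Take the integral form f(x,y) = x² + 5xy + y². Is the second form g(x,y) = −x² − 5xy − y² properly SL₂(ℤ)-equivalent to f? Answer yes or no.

D₁ = 21, D₂ = 21
river cycle of f (length 2): (1, 3, -3), (-3, 3, 1)
river cycle of g (length 2): (-1, 3, 3), (3, 3, -1)
cycles differ ⇒ inequivalent

no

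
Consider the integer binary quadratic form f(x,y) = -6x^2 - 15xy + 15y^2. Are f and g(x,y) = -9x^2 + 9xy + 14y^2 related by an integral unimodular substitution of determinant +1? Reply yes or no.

D₁ = 585, D₂ = 585
river cycle of f (length 6): (15, 15, -6), (-6, 21, 6), (6, 15, -15), (-15, 15, 6), (6, 21, -6), (-6, 15, 15)
river cycle of g (length 12): (14, 19, -4), (-4, 21, 9), (9, 15, -10), (-10, 5, 14), (14, 23, -1), (-1, 23, 14), (14, 5, -10), (-10, 15, 9), (9, 21, -4), (-4, 19, 14), … (2 more)
cycles differ ⇒ inequivalent

no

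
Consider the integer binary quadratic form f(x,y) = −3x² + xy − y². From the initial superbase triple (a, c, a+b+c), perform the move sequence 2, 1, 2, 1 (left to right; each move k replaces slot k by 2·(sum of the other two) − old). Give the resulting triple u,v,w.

start (-3,-1,-3) = (f(1,0),f(0,1),f(1,1))
replace slot 2: 2·((-3)+(-3)) − (-1) = -11 → (-3,-11,-3)
replace slot 1: 2·((-11)+(-3)) − (-3) = -25 → (-25,-11,-3)
replace slot 2: 2·((-25)+(-3)) − (-11) = -45 → (-25,-45,-3)
replace slot 1: 2·((-45)+(-3)) − (-25) = -71 → (-71,-45,-3)

-71,-45,-3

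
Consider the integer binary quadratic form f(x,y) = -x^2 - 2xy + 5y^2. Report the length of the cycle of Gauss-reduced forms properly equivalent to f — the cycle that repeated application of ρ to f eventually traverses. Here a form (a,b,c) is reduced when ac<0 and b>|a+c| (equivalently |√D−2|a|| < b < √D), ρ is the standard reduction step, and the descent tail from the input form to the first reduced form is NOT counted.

D = 24, ⌊√D⌋ = 4
descent: ρ → (5,2,-1)
descent: ρ → (-1,4,2)  [lands on river]
river: ρ → (2,4,-1)
ρ-cycle length = 2 (tail of 2 descent steps not counted)

2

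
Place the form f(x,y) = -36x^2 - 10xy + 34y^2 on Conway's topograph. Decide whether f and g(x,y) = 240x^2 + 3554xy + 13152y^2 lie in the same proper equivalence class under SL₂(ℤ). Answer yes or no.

D₁ = 4996, D₂ = 4996
river cycle of f (length 94): (34, 10, -36), (-36, 62, 8), (8, 66, -20), (-20, 54, 26), (26, 50, -24), (-24, 46, 30), (30, 14, -40), (-40, 66, 4), (4, 70, -6), (-6, 62, 48), … (84 more)
river cycle of g (length 94): (34, 10, -36), (-36, 62, 8), (8, 66, -20), (-20, 54, 26), (26, 50, -24), (-24, 46, 30), (30, 14, -40), (-40, 66, 4), (4, 70, -6), (-6, 62, 48), … (84 more)
cycles coincide ⇒ equivalent

yes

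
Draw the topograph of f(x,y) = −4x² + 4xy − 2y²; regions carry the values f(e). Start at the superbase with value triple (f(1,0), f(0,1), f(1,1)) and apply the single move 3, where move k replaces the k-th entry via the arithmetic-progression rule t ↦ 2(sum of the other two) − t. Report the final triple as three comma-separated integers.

start (-4,-2,-2) = (f(1,0),f(0,1),f(1,1))
replace slot 3: 2·((-4)+(-2)) − (-2) = -10 → (-4,-2,-10)

-4,-2,-10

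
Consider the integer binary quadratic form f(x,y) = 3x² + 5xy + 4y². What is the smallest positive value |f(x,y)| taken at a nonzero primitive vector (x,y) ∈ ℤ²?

translate: b→-1 (≡5 mod 6), so (3,5,4)→(3,-1,2)
flip: (3,-1,2)→(2,1,3)
reduced (well bottom): (2,1,3) with a≤c, −a<b≤a
well minimum = a = 2

2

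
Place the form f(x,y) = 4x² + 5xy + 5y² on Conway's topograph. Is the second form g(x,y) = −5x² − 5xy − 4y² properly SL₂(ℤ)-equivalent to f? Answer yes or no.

D₁ = -55, D₂ = -55
f: translate: b→-3 (≡5 mod 8), so (4,5,5)→(4,-3,4)
f: flip: (4,-3,4)→(4,3,4)
f: reduced (well bottom): (4,3,4) with a≤c, −a<b≤a
g is negative-definite; reduce −g:
−g: flip: (5,5,4)→(4,-5,5)
−g: translate: b→3 (≡-5 mod 8), so (4,-5,5)→(4,3,4)
−g: reduced (well bottom): (4,3,4) with a≤c, −a<b≤a
flip sign back: reduced form of g is (-4,-3,-4)
reduced forms (4, 3, 4) vs (-4, -3, -4) ⇒ inequivalent

no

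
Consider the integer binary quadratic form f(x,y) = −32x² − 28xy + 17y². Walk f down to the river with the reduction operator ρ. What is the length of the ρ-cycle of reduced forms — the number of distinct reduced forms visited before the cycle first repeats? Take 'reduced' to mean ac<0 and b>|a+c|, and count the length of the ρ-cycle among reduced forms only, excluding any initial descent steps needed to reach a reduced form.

D = 2960, ⌊√D⌋ = 54
descent: ρ → (17,28,-32)  [lands on river]
river: ρ → (-32,36,13)
river: ρ → (13,42,-23)
river: ρ → (-23,50,5)
river: ρ → (5,50,-23)
river: ρ → (-23,42,13)
river: ρ → (13,36,-32)
river: ρ → (-32,28,17)
river: ρ → (17,40,-20)
river: ρ → (-20,40,17)
ρ-cycle length = 10 (tail of 1 descent step not counted)

10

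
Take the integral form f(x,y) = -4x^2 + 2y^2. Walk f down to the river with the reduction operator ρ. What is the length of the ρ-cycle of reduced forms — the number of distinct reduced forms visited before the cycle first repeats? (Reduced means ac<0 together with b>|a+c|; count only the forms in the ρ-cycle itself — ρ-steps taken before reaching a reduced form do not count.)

D = 32, ⌊√D⌋ = 5
descent: ρ → (2,4,-2)  [lands on river]
river: ρ → (-2,4,2)
ρ-cycle length = 2 (tail of 1 descent step not counted)

2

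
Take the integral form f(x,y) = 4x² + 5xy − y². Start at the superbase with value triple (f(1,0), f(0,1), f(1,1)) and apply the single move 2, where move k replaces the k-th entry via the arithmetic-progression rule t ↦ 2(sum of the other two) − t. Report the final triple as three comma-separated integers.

start (4,-1,8) = (f(1,0),f(0,1),f(1,1))
replace slot 2: 2·(4+8) − (-1) = 25 → (4,25,8)

4,25,8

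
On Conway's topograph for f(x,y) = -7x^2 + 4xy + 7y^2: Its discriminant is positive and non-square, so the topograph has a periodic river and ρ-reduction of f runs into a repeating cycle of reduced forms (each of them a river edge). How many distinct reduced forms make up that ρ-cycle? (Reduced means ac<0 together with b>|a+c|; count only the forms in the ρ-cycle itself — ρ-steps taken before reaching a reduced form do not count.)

D = 212, ⌊√D⌋ = 14
river: ρ → (7,10,-4)
river: ρ → (-4,14,1)
river: ρ → (1,14,-4)
river: ρ → (-4,10,7)
river: ρ → (7,4,-7)
river: ρ → (-7,10,4)
river: ρ → (4,14,-1)
river: ρ → (-1,14,4)
river: ρ → (4,10,-7)
river: ρ → (-7,4,7)
ρ-cycle length = 10 (tail of 0 descent steps not counted)

10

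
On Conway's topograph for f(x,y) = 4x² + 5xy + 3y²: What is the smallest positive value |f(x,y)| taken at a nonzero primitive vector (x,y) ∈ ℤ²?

translate: b→-3 (≡5 mod 8), so (4,5,3)→(4,-3,2)
flip: (4,-3,2)→(2,3,4)
translate: b→-1 (≡3 mod 4), so (2,3,4)→(2,-1,3)
reduced (well bottom): (2,-1,3) with a≤c, −a<b≤a
well minimum = a = 2

2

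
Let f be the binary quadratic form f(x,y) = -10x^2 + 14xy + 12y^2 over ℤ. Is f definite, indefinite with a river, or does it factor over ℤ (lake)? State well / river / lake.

D = b²−4ac = 14² − 4·(-10)·12 = 676
D = 26² is a perfect square ⇒ form factors over ℤ ⇒ lakes

lake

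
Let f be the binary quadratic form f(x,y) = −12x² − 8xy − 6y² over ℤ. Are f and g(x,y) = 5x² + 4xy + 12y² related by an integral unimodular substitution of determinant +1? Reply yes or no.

D₁ = -224, D₂ = -224
f is negative-definite; reduce −f:
−f: flip: (12,8,6)→(6,-8,12)
−f: translate: b→4 (≡-8 mod 12), so (6,-8,12)→(6,4,10)
−f: reduced (well bottom): (6,4,10) with a≤c, −a<b≤a
flip sign back: reduced form of f is (-6,-4,-10)
g: reduced (well bottom): (5,4,12) with a≤c, −a<b≤a
reduced forms (-6, -4, -10) vs (5, 4, 12) ⇒ inequivalent

no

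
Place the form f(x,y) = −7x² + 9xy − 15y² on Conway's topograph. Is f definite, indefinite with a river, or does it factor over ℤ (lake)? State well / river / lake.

D = b²−4ac = 9² − 4·(-7)·(-15) = -339
D < 0 ⇒ definite ⇒ every region one sign ⇒ single well

well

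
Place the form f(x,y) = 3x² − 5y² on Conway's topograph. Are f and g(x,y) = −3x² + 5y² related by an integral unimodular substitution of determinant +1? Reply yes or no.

D₁ = 60, D₂ = 60
river cycle of f (length 2): (3, 6, -2), (-2, 6, 3)
river cycle of g (length 2): (-3, 6, 2), (2, 6, -3)
cycles differ ⇒ inequivalent

no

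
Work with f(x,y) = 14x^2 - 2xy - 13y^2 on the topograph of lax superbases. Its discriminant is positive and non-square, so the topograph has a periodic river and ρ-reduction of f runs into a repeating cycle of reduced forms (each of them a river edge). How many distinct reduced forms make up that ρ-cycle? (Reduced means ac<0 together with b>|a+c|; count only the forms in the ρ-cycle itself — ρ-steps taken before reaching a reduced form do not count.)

D = 732, ⌊√D⌋ = 27
descent: ρ → (-13,2,14)  [lands on river]
river: ρ → (14,26,-1)
river: ρ → (-1,26,14)
river: ρ → (14,2,-13)
river: ρ → (-13,24,3)
river: ρ → (3,24,-13)
ρ-cycle length = 6 (tail of 1 descent step not counted)

6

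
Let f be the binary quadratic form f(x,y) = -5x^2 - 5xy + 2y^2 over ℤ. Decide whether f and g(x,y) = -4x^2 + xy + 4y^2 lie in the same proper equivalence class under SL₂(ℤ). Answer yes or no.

D₁ = 65, D₂ = 65
river cycle of f (length 6): (2, 5, -5), (-5, 5, 2), (2, 7, -2), (-2, 5, 5), (5, 5, -2), (-2, 7, 2)
river cycle of g (length 6): (4, 7, -1), (-1, 7, 4), (4, 1, -4), (-4, 7, 1), (1, 7, -4), (-4, 1, 4)
cycles differ ⇒ inequivalent

no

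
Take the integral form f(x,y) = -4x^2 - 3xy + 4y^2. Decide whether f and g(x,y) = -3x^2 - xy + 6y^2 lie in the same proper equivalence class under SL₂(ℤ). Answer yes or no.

D₁ = 73, D₂ = 73
river cycle of f (length 18): (4, 3, -4), (-4, 5, 3), (3, 7, -2), (-2, 5, 6), (6, 7, -1), (-1, 7, 6), (6, 5, -2), (-2, 7, 3), (3, 5, -4), (-4, 3, 4), … (8 more)
river cycle of g (length 18): (-3, 5, 4), (4, 3, -4), (-4, 5, 3), (3, 7, -2), (-2, 5, 6), (6, 7, -1), (-1, 7, 6), (6, 5, -2), (-2, 7, 3), (3, 5, -4), … (8 more)
cycles coincide ⇒ equivalent

yes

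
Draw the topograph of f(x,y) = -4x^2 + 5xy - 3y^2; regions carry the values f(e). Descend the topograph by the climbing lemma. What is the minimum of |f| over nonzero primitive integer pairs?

translate: b→3 (≡-5 mod 8), so (4,-5,3)→(4,3,2)
flip: (4,3,2)→(2,-3,4)
translate: b→1 (≡-3 mod 4), so (2,-3,4)→(2,1,3)
reduced (well bottom): (2,1,3) with a≤c, −a<b≤a
well minimum |f| = |-2| = 2 (negative-definite)

2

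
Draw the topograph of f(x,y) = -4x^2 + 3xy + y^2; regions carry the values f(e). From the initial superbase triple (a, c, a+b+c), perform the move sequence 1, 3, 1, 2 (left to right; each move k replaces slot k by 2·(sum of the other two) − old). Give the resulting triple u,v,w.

start (-4,1,0) = (f(1,0),f(0,1),f(1,1))
replace slot 1: 2·(1+0) − (-4) = 6 → (6,1,0)
replace slot 3: 2·(6+1) − 0 = 14 → (6,1,14)
replace slot 1: 2·(1+14) − 6 = 24 → (24,1,14)
replace slot 2: 2·(24+14) − 1 = 75 → (24,75,14)

24,75,14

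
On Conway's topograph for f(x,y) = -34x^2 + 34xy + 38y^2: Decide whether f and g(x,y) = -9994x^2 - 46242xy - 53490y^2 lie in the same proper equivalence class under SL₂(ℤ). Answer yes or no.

D₁ = 6324, D₂ = 6324
river cycle of f (length 6): (38, 42, -30), (-30, 78, 2), (2, 78, -30), (-30, 42, 38), (38, 34, -34), (-34, 34, 38)
river cycle of g (length 6): (-34, 34, 38), (38, 42, -30), (-30, 78, 2), (2, 78, -30), (-30, 42, 38), (38, 34, -34)
cycles coincide ⇒ equivalent

yes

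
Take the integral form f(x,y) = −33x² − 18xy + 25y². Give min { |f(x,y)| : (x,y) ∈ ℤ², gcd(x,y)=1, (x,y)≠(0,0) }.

descent: ρ → (25,18,-33)  [lands on river]
river: ρ → (-33,48,10)
river: ρ → (10,52,-23)
river: ρ → (-23,40,22)
river: ρ → (22,48,-15)
river: ρ → (-15,42,31)
river: ρ → (31,20,-26)
river: ρ → (-26,32,25)
closes: descent 1, river 8
min |a| on river = 10

10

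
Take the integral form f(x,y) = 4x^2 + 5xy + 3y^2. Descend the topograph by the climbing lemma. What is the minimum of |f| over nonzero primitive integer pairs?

translate: b→-3 (≡5 mod 8), so (4,5,3)→(4,-3,2)
flip: (4,-3,2)→(2,3,4)
translate: b→-1 (≡3 mod 4), so (2,3,4)→(2,-1,3)
reduced (well bottom): (2,-1,3) with a≤c, −a<b≤a
well minimum = a = 2

2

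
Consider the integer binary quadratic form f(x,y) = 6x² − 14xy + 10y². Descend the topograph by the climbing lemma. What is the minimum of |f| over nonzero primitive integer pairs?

translate: b→-2 (≡-14 mod 12), so (6,-14,10)→(6,-2,2)
flip: (6,-2,2)→(2,2,6)
reduced (well bottom): (2,2,6) with a≤c, −a<b≤a
well minimum = a = 2

2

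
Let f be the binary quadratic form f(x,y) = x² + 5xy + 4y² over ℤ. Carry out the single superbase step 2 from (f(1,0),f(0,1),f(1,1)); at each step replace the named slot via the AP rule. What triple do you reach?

start (1,4,10) = (f(1,0),f(0,1),f(1,1))
replace slot 2: 2·(1+10) − 4 = 18 → (1,18,10)

1,18,10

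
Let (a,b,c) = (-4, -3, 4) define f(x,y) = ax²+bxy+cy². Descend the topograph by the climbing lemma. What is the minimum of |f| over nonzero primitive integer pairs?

descent: ρ → (4,3,-4)  [lands on river]
river: ρ → (-4,5,3)
river: ρ → (3,7,-2)
river: ρ → (-2,5,6)
river: ρ → (6,7,-1)
river: ρ → (-1,7,6)
river: ρ → (6,5,-2)
river: ρ → (-2,7,3)
river: ρ → (3,5,-4)
river: ρ → (-4,3,4)
river: ρ → (4,5,-3)
river: ρ → (-3,7,2)
river: ρ → (2,5,-6)
river: ρ → (-6,7,1)
river: ρ → (1,7,-6)
river: ρ → (-6,5,2)
river: ρ → (2,7,-3)
river: ρ → (-3,5,4)
closes: descent 1, river 18
min |a| on river = 1

1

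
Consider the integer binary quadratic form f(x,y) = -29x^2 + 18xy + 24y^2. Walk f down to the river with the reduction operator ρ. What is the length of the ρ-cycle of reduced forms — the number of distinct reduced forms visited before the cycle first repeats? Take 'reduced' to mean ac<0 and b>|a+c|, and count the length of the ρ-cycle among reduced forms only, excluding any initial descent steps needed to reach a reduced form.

D = 3108, ⌊√D⌋ = 55
river: ρ → (24,30,-23)
river: ρ → (-23,16,31)
river: ρ → (31,46,-8)
river: ρ → (-8,50,19)
river: ρ → (19,26,-32)
river: ρ → (-32,38,13)
river: ρ → (13,40,-29)
river: ρ → (-29,18,24)
ρ-cycle length = 8 (tail of 0 descent steps not counted)

8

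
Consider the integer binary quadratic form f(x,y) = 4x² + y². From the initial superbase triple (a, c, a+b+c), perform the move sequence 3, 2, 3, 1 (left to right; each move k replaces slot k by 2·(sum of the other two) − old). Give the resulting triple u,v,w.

start (4,1,5) = (f(1,0),f(0,1),f(1,1))
replace slot 3: 2·(4+1) − 5 = 5 → (4,1,5)
replace slot 2: 2·(4+5) − 1 = 17 → (4,17,5)
replace slot 3: 2·(4+17) − 5 = 37 → (4,17,37)
replace slot 1: 2·(17+37) − 4 = 104 → (104,17,37)

104,17,37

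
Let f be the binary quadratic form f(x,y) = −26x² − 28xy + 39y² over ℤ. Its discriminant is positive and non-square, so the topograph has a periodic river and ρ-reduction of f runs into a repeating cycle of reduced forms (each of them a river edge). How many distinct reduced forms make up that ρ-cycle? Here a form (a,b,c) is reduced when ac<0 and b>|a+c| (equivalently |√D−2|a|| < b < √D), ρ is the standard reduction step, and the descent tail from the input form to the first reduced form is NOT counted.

D = 4840, ⌊√D⌋ = 69
descent: ρ → (39,28,-26)  [lands on river]
river: ρ → (-26,24,41)
river: ρ → (41,58,-9)
river: ρ → (-9,68,6)
river: ρ → (6,64,-31)
river: ρ → (-31,60,10)
river: ρ → (10,60,-31)
river: ρ → (-31,64,6)
river: ρ → (6,68,-9)
river: ρ → (-9,58,41)
river: ρ → (41,24,-26)
river: ρ → (-26,28,39)
river: ρ → (39,50,-15)
river: ρ → (-15,40,54)
river: ρ → (54,68,-1)
river: ρ → (-1,68,54)
river: ρ → (54,40,-15)
river: ρ → (-15,50,39)
ρ-cycle length = 18 (tail of 1 descent step not counted)

18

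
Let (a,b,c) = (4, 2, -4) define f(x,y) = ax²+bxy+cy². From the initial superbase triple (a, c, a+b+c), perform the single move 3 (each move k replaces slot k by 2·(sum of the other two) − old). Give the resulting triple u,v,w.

start (4,-4,2) = (f(1,0),f(0,1),f(1,1))
replace slot 3: 2·(4+(-4)) − 2 = -2 → (4,-4,-2)

4,-4,-2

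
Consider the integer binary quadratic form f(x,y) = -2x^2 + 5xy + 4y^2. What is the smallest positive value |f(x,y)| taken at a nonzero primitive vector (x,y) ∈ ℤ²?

river: ρ → (4,3,-3)
river: ρ → (-3,3,4)
river: ρ → (4,5,-2)
river: ρ → (-2,7,1)
river: ρ → (1,7,-2)
river: ρ → (-2,5,4)
closes: descent 0, river 6
min |a| on river = 1

1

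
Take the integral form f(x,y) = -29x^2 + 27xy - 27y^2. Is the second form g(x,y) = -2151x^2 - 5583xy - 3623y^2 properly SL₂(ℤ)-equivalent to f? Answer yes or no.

D₁ = -2403, D₂ = -2403
f is negative-definite; reduce −f:
−f: flip: (29,-27,27)→(27,27,29)
−f: reduced (well bottom): (27,27,29) with a≤c, −a<b≤a
flip sign back: reduced form of f is (-27,-27,-29)
g is negative-definite; reduce −g:
−g: translate: b→1281 (≡5583 mod 4302), so (2151,5583,3623)→(2151,1281,191)
−g: flip: (2151,1281,191)→(191,-1281,2151)
−g: translate: b→-135 (≡-1281 mod 382), so (191,-1281,2151)→(191,-135,27)
−g: flip: (191,-135,27)→(27,135,191)
−g: translate: b→27 (≡135 mod 54), so (27,135,191)→(27,27,29)
−g: reduced (well bottom): (27,27,29) with a≤c, −a<b≤a
flip sign back: reduced form of g is (-27,-27,-29)
reduced forms (-27, -27, -29) vs (-27, -27, -29) ⇒ equivalent

yes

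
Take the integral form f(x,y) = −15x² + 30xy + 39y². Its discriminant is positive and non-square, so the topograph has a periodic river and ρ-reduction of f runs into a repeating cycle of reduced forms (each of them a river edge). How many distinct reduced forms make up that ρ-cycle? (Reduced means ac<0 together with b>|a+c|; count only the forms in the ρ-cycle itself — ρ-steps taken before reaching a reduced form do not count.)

D = 3240, ⌊√D⌋ = 56
river: ρ → (39,48,-6)
river: ρ → (-6,48,39)
river: ρ → (39,30,-15)
river: ρ → (-15,30,39)
ρ-cycle length = 4 (tail of 0 descent steps not counted)

4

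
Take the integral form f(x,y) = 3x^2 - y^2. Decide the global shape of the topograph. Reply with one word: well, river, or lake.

D = b²−4ac = 0² − 4·3·(-1) = 12
D > 0 non-square ⇒ indefinite ⇒ periodic river

river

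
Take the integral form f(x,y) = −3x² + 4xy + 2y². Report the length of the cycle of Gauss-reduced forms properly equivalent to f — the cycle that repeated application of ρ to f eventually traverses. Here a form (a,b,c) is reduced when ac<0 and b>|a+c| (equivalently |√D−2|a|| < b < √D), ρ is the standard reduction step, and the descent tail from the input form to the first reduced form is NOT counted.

D = 40, ⌊√D⌋ = 6
river: ρ → (2,4,-3)
river: ρ → (-3,2,3)
river: ρ → (3,4,-2)
river: ρ → (-2,4,3)
river: ρ → (3,2,-3)
river: ρ → (-3,4,2)
ρ-cycle length = 6 (tail of 0 descent steps not counted)

6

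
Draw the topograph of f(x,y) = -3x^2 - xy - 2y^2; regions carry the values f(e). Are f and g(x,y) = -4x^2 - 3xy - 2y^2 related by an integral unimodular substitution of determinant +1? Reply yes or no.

D₁ = -23, D₂ = -23
f is negative-definite; reduce −f:
−f: flip: (3,1,2)→(2,-1,3)
−f: reduced (well bottom): (2,-1,3) with a≤c, −a<b≤a
flip sign back: reduced form of f is (-2,1,-3)
g is negative-definite; reduce −g:
−g: flip: (4,3,2)→(2,-3,4)
−g: translate: b→1 (≡-3 mod 4), so (2,-3,4)→(2,1,3)
−g: reduced (well bottom): (2,1,3) with a≤c, −a<b≤a
flip sign back: reduced form of g is (-2,-1,-3)
reduced forms (-2, 1, -3) vs (-2, -1, -3) ⇒ inequivalent

no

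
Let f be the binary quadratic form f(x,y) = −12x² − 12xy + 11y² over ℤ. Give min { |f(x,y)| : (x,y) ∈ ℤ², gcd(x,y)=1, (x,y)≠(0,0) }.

descent: ρ → (11,12,-12)  [lands on river]
river: ρ → (-12,12,11)
river: ρ → (11,10,-13)
river: ρ → (-13,16,8)
river: ρ → (8,16,-13)
river: ρ → (-13,10,11)
closes: descent 1, river 6
min |a| on river = 8

8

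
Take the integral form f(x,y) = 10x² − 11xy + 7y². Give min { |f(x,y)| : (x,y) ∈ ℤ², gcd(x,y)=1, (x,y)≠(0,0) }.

translate: b→9 (≡-11 mod 20), so (10,-11,7)→(10,9,6)
flip: (10,9,6)→(6,-9,10)
translate: b→3 (≡-9 mod 12), so (6,-9,10)→(6,3,7)
reduced (well bottom): (6,3,7) with a≤c, −a<b≤a
well minimum = a = 6

6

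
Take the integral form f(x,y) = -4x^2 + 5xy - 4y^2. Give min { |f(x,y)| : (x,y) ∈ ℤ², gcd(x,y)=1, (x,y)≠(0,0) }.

translate: b→3 (≡-5 mod 8), so (4,-5,4)→(4,3,3)
flip: (4,3,3)→(3,-3,4)
translate: b→3 (≡-3 mod 6), so (3,-3,4)→(3,3,4)
reduced (well bottom): (3,3,4) with a≤c, −a<b≤a
well minimum |f| = |-3| = 3 (negative-definite)

3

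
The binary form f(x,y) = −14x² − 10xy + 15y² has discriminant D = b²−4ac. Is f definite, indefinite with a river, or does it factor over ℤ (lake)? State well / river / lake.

D = b²−4ac = (-10)² − 4·(-14)·15 = 940
D > 0 non-square ⇒ indefinite ⇒ periodic river

river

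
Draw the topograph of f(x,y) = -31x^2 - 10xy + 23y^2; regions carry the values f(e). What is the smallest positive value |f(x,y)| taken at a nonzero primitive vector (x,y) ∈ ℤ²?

descent: ρ → (23,10,-31)  [lands on river]
river: ρ → (-31,52,2)
river: ρ → (2,52,-31)
river: ρ → (-31,10,23)
river: ρ → (23,36,-18)
river: ρ → (-18,36,23)
closes: descent 1, river 6
min |a| on river = 2

2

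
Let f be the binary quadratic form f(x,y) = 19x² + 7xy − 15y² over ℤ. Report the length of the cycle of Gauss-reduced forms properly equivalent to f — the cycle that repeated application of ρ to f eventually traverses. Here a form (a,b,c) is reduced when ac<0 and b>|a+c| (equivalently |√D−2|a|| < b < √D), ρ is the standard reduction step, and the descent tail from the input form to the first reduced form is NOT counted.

D = 1189, ⌊√D⌋ = 34
river: ρ → (-15,23,11)
river: ρ → (11,21,-17)
river: ρ → (-17,13,15)
river: ρ → (15,17,-15)
river: ρ → (-15,13,17)
river: ρ → (17,21,-11)
river: ρ → (-11,23,15)
river: ρ → (15,7,-19)
river: ρ → (-19,31,3)
river: ρ → (3,29,-29)
river: ρ → (-29,29,3)
river: ρ → (3,31,-19)
river: ρ → (-19,7,15)
river: ρ → (15,23,-11)
river: ρ → (-11,21,17)
river: ρ → (17,13,-15)
river: ρ → (-15,17,15)
river: ρ → (15,13,-17)
river: ρ → (-17,21,11)
river: ρ → (11,23,-15)
river: ρ → (-15,7,19)
river: ρ → (19,31,-3)
river: ρ → (-3,29,29)
river: ρ → (29,29,-3)
river: ρ → (-3,31,19)
river: ρ → (19,7,-15)
ρ-cycle length = 26 (tail of 0 descent steps not counted)

26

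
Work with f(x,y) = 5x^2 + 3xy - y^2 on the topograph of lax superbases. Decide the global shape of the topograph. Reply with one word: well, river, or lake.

D = b²−4ac = 3² − 4·5·(-1) = 29
D > 0 non-square ⇒ indefinite ⇒ periodic river

river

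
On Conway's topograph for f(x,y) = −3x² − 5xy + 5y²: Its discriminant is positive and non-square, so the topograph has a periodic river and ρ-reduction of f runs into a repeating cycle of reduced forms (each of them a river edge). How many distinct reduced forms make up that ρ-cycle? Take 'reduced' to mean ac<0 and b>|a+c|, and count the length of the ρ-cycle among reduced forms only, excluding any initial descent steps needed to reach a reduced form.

D = 85, ⌊√D⌋ = 9
descent: ρ → (5,5,-3)  [lands on river]
river: ρ → (-3,7,3)
river: ρ → (3,5,-5)
river: ρ → (-5,5,3)
river: ρ → (3,7,-3)
river: ρ → (-3,5,5)
ρ-cycle length = 6 (tail of 1 descent step not counted)

6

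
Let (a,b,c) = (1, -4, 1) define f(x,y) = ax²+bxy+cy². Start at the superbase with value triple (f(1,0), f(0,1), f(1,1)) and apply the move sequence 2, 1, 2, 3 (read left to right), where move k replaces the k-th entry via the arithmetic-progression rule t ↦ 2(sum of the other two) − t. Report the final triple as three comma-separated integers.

start (1,1,-2) = (f(1,0),f(0,1),f(1,1))
replace slot 2: 2·(1+(-2)) − 1 = -3 → (1,-3,-2)
replace slot 1: 2·((-3)+(-2)) − 1 = -11 → (-11,-3,-2)
replace slot 2: 2·((-11)+(-2)) − (-3) = -23 → (-11,-23,-2)
replace slot 3: 2·((-11)+(-23)) − (-2) = -66 → (-11,-23,-66)

-11,-23,-66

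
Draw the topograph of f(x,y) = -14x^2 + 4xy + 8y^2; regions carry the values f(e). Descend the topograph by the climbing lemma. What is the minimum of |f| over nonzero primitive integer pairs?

descent: ρ → (8,12,-10)  [lands on river]
river: ρ → (-10,8,10)
river: ρ → (10,12,-8)
river: ρ → (-8,20,2)
river: ρ → (2,20,-8)
river: ρ → (-8,12,10)
river: ρ → (10,8,-10)
river: ρ → (-10,12,8)
river: ρ → (8,20,-2)
river: ρ → (-2,20,8)
closes: descent 1, river 10
min |a| on river = 2

2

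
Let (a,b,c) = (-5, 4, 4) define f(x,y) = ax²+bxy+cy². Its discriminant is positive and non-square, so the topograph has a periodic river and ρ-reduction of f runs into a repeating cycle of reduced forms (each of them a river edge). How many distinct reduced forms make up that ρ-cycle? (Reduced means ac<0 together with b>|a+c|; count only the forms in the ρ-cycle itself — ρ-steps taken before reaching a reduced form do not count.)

D = 96, ⌊√D⌋ = 9
river: ρ → (4,4,-5)
river: ρ → (-5,6,3)
river: ρ → (3,6,-5)
river: ρ → (-5,4,4)
ρ-cycle length = 4 (tail of 0 descent steps not counted)

4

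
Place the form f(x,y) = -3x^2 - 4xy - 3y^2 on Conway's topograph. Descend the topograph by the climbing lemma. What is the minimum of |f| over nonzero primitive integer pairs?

translate: b→-2 (≡4 mod 6), so (3,4,3)→(3,-2,2)
flip: (3,-2,2)→(2,2,3)
reduced (well bottom): (2,2,3) with a≤c, −a<b≤a
well minimum |f| = |-2| = 2 (negative-definite)

2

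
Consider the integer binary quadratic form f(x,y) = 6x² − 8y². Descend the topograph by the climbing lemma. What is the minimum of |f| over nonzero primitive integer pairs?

descent: ρ → (-8,0,6)
descent: ρ → (6,12,-2)  [lands on river]
river: ρ → (-2,12,6)
closes: descent 2, river 2
min |a| on river = 2

2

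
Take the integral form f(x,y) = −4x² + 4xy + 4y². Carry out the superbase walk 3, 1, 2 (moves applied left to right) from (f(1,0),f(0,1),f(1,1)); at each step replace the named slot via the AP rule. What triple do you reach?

start (-4,4,4) = (f(1,0),f(0,1),f(1,1))
replace slot 3: 2·((-4)+4) − 4 = -4 → (-4,4,-4)
replace slot 1: 2·(4+(-4)) − (-4) = 4 → (4,4,-4)
replace slot 2: 2·(4+(-4)) − 4 = -4 → (4,-4,-4)

4,-4,-4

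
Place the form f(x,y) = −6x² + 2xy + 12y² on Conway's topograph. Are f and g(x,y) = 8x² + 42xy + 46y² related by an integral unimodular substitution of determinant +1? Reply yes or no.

D₁ = 292, D₂ = 292
river cycle of f (length 18): (-6, 14, 4), (4, 10, -12), (-12, 14, 2), (2, 14, -12), (-12, 10, 4), (4, 14, -6), (-6, 10, 8), (8, 6, -8), (-8, 10, 6), (6, 14, -4), … (8 more)
river cycle of g (length 18): (8, 10, -6), (-6, 14, 4), (4, 10, -12), (-12, 14, 2), (2, 14, -12), (-12, 10, 4), (4, 14, -6), (-6, 10, 8), (8, 6, -8), (-8, 10, 6), … (8 more)
cycles coincide ⇒ equivalent

yes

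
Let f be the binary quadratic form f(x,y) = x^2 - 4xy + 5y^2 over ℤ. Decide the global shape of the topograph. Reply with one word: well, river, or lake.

D = b²−4ac = (-4)² − 4·1·5 = -4
D < 0 ⇒ definite ⇒ every region one sign ⇒ single well

well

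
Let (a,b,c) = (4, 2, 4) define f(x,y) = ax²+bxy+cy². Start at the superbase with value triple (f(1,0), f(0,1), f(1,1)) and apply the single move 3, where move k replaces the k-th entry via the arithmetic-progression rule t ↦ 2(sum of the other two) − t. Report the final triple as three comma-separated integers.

start (4,4,10) = (f(1,0),f(0,1),f(1,1))
replace slot 3: 2·(4+4) − 10 = 6 → (4,4,6)

4,4,6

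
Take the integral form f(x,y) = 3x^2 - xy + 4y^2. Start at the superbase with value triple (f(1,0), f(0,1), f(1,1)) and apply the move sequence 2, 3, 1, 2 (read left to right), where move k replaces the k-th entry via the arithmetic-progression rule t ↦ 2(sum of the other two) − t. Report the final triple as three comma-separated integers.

start (3,4,6) = (f(1,0),f(0,1),f(1,1))
replace slot 2: 2·(3+6) − 4 = 14 → (3,14,6)
replace slot 3: 2·(3+14) − 6 = 28 → (3,14,28)
replace slot 1: 2·(14+28) − 3 = 81 → (81,14,28)
replace slot 2: 2·(81+28) − 14 = 204 → (81,204,28)

81,204,28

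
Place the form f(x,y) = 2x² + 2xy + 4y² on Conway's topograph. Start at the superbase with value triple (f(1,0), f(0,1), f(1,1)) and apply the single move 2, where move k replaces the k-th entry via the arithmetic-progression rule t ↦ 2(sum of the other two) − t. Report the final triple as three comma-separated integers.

start (2,4,8) = (f(1,0),f(0,1),f(1,1))
replace slot 2: 2·(2+8) − 4 = 16 → (2,16,8)

2,16,8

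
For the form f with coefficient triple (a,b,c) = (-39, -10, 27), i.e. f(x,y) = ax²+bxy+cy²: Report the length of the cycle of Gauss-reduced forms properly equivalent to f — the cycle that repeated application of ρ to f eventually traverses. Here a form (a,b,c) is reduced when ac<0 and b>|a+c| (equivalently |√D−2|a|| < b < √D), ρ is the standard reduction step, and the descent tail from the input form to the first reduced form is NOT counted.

D = 4312, ⌊√D⌋ = 65
descent: ρ → (27,64,-2)  [lands on river]
river: ρ → (-2,64,27)
river: ρ → (27,44,-22)
river: ρ → (-22,44,27)
ρ-cycle length = 4 (tail of 1 descent step not counted)

4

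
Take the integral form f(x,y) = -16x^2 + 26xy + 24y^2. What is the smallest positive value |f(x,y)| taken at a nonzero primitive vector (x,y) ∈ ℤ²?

river: ρ → (24,22,-18)
river: ρ → (-18,14,28)
river: ρ → (28,42,-4)
river: ρ → (-4,46,6)
river: ρ → (6,38,-32)
river: ρ → (-32,26,12)
river: ρ → (12,46,-2)
river: ρ → (-2,46,12)
river: ρ → (12,26,-32)
river: ρ → (-32,38,6)
river: ρ → (6,46,-4)
river: ρ → (-4,42,28)
river: ρ → (28,14,-18)
river: ρ → (-18,22,24)
river: ρ → (24,26,-16)
river: ρ → (-16,38,12)
river: ρ → (12,34,-22)
river: ρ → (-22,10,24)
river: ρ → (24,38,-8)
river: ρ → (-8,42,14)
river: ρ → (14,42,-8)
river: ρ → (-8,38,24)
river: ρ → (24,10,-22)
river: ρ → (-22,34,12)
river: ρ → (12,38,-16)
river: ρ → (-16,26,24)
closes: descent 0, river 26
min |a| on river = 2

2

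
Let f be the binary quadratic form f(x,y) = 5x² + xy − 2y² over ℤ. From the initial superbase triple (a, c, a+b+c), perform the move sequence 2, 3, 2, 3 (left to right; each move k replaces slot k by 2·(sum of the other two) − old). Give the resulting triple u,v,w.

start (5,-2,4) = (f(1,0),f(0,1),f(1,1))
replace slot 2: 2·(5+4) − (-2) = 20 → (5,20,4)
replace slot 3: 2·(5+20) − 4 = 46 → (5,20,46)
replace slot 2: 2·(5+46) − 20 = 82 → (5,82,46)
replace slot 3: 2·(5+82) − 46 = 128 → (5,82,128)

5,82,128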